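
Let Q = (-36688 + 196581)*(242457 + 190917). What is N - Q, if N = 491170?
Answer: -69292977812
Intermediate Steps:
Q = 69293468982 (Q = 159893*433374 = 69293468982)
N - Q = 491170 - 1*69293468982 = 491170 - 69293468982 = -69292977812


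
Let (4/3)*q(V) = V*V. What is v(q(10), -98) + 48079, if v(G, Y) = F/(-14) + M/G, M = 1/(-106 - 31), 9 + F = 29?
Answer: 3457979318/71925 ≈ 48078.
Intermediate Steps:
F = 20 (F = -9 + 29 = 20)
M = -1/137 (M = 1/(-137) = -1/137 ≈ -0.0072993)
q(V) = 3*V**2/4 (q(V) = 3*(V*V)/4 = 3*V**2/4)
v(G, Y) = -10/7 - 1/(137*G) (v(G, Y) = 20/(-14) - 1/(137*G) = 20*(-1/14) - 1/(137*G) = -10/7 - 1/(137*G))
v(q(10), -98) + 48079 = (-7 - 2055*10**2/2)/(959*(((3/4)*10**2))) + 48079 = (-7 - 2055*100/2)/(959*(((3/4)*100))) + 48079 = (1/959)*(-7 - 1370*75)/75 + 48079 = (1/959)*(1/75)*(-7 - 102750) + 48079 = (1/959)*(1/75)*(-102757) + 48079 = -102757/71925 + 48079 = 3457979318/71925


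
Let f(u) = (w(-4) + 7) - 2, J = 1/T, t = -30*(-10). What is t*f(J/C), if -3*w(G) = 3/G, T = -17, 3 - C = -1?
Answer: 1575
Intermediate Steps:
C = 4 (C = 3 - 1*(-1) = 3 + 1 = 4)
t = 300
w(G) = -1/G
J = -1/17 (J = 1/(-17) = -1/17 ≈ -0.058824)
f(u) = 21/4 (f(u) = (-1/(-4) + 7) - 2 = (-1*(-¼) + 7) - 2 = (¼ + 7) - 2 = 29/4 - 2 = 21/4)
t*f(J/C) = 300*(21/4) = 1575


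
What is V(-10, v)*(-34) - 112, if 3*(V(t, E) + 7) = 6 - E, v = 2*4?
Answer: 446/3 ≈ 148.67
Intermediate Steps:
v = 8
V(t, E) = -5 - E/3 (V(t, E) = -7 + (6 - E)/3 = -7 + (2 - E/3) = -5 - E/3)
V(-10, v)*(-34) - 112 = (-5 - 1/3*8)*(-34) - 112 = (-5 - 8/3)*(-34) - 112 = -23/3*(-34) - 112 = 782/3 - 112 = 446/3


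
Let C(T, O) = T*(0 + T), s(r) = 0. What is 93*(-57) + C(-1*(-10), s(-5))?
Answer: -5201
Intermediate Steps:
C(T, O) = T**2 (C(T, O) = T*T = T**2)
93*(-57) + C(-1*(-10), s(-5)) = 93*(-57) + (-1*(-10))**2 = -5301 + 10**2 = -5301 + 100 = -5201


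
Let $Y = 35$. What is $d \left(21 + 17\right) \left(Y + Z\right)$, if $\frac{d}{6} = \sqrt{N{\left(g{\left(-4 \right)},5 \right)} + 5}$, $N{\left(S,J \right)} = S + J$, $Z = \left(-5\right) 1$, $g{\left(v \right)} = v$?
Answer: $6840 \sqrt{6} \approx 16755.0$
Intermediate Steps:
$Z = -5$
$N{\left(S,J \right)} = J + S$
$d = 6 \sqrt{6}$ ($d = 6 \sqrt{\left(5 - 4\right) + 5} = 6 \sqrt{1 + 5} = 6 \sqrt{6} \approx 14.697$)
$d \left(21 + 17\right) \left(Y + Z\right) = 6 \sqrt{6} \left(21 + 17\right) \left(35 - 5\right) = 6 \sqrt{6} \cdot 38 \cdot 30 = 6 \sqrt{6} \cdot 1140 = 6840 \sqrt{6}$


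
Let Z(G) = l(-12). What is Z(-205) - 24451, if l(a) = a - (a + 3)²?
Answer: -24544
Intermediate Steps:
l(a) = a - (3 + a)²
Z(G) = -93 (Z(G) = -12 - (3 - 12)² = -12 - 1*(-9)² = -12 - 1*81 = -12 - 81 = -93)
Z(-205) - 24451 = -93 - 24451 = -24544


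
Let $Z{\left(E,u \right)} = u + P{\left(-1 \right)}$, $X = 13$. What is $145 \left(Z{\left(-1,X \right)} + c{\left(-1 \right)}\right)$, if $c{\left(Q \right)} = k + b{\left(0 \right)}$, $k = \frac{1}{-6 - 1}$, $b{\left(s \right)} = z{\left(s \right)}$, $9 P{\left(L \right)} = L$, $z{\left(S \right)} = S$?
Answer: $\frac{116435}{63} \approx 1848.2$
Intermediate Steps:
$P{\left(L \right)} = \frac{L}{9}$
$b{\left(s \right)} = s$
$k = - \frac{1}{7}$ ($k = \frac{1}{-7} = - \frac{1}{7} \approx -0.14286$)
$Z{\left(E,u \right)} = - \frac{1}{9} + u$ ($Z{\left(E,u \right)} = u + \frac{1}{9} \left(-1\right) = u - \frac{1}{9} = - \frac{1}{9} + u$)
$c{\left(Q \right)} = - \frac{1}{7}$ ($c{\left(Q \right)} = - \frac{1}{7} + 0 = - \frac{1}{7}$)
$145 \left(Z{\left(-1,X \right)} + c{\left(-1 \right)}\right) = 145 \left(\left(- \frac{1}{9} + 13\right) - \frac{1}{7}\right) = 145 \left(\frac{116}{9} - \frac{1}{7}\right) = 145 \cdot \frac{803}{63} = \frac{116435}{63}$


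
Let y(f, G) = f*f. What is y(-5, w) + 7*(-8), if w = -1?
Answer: -31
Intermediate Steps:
y(f, G) = f²
y(-5, w) + 7*(-8) = (-5)² + 7*(-8) = 25 - 56 = -31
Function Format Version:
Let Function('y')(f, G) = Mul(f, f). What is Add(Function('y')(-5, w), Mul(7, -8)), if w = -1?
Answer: -31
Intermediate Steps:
Function('y')(f, G) = Pow(f, 2)
Add(Function('y')(-5, w), Mul(7, -8)) = Add(Pow(-5, 2), Mul(7, -8)) = Add(25, -56) = -31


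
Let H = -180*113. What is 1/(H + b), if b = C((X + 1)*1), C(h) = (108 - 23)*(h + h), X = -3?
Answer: -1/20680 ≈ -4.8356e-5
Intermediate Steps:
C(h) = 170*h (C(h) = 85*(2*h) = 170*h)
b = -340 (b = 170*((-3 + 1)*1) = 170*(-2*1) = 170*(-2) = -340)
H = -20340
1/(H + b) = 1/(-20340 - 340) = 1/(-20680) = -1/20680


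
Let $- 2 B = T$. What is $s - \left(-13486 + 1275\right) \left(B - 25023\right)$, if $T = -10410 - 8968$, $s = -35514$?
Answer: $-187278988$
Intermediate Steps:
$T = -19378$
$B = 9689$ ($B = \left(- \frac{1}{2}\right) \left(-19378\right) = 9689$)
$s - \left(-13486 + 1275\right) \left(B - 25023\right) = -35514 - \left(-13486 + 1275\right) \left(9689 - 25023\right) = -35514 - \left(-12211\right) \left(-15334\right) = -35514 - 187243474 = -187278988$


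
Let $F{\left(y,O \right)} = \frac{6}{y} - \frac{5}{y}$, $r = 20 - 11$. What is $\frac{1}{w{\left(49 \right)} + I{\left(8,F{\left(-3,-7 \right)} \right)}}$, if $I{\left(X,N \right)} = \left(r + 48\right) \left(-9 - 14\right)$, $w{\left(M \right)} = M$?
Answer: $- \frac{1}{1262} \approx -0.00079239$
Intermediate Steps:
$r = 9$
$F{\left(y,O \right)} = \frac{1}{y}$
$I{\left(X,N \right)} = -1311$ ($I{\left(X,N \right)} = \left(9 + 48\right) \left(-9 - 14\right) = 57 \left(-23\right) = -1311$)
$\frac{1}{w{\left(49 \right)} + I{\left(8,F{\left(-3,-7 \right)} \right)}} = \frac{1}{49 - 1311} = \frac{1}{-1262} = - \frac{1}{1262}$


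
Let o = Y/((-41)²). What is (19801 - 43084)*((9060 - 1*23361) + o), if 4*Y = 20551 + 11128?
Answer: 2238153928335/6724 ≈ 3.3286e+8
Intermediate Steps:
Y = 31679/4 (Y = (20551 + 11128)/4 = (¼)*31679 = 31679/4 ≈ 7919.8)
o = 31679/6724 (o = 31679/(4*((-41)²)) = (31679/4)/1681 = (31679/4)*(1/1681) = 31679/6724 ≈ 4.7113)
(19801 - 43084)*((9060 - 1*23361) + o) = (19801 - 43084)*((9060 - 1*23361) + 31679/6724) = -23283*((9060 - 23361) + 31679/6724) = -23283*(-14301 + 31679/6724) = -23283*(-96128245/6724) = 2238153928335/6724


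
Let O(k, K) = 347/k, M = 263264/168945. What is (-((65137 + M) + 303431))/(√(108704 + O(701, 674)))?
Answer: -62267984024*√53417497551/12873921717195 ≈ -1117.9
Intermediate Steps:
M = 263264/168945 (M = 263264*(1/168945) = 263264/168945 ≈ 1.5583)
(-((65137 + M) + 303431))/(√(108704 + O(701, 674))) = (-((65137 + 263264/168945) + 303431))/(√(108704 + 347/701)) = (-(11004833729/168945 + 303431))/(√(108704 + 347*(1/701))) = (-1*62267984024/168945)/(√(108704 + 347/701)) = -62267984024*√53417497551/76201851/168945 = -62267984024*√53417497551/12873921717195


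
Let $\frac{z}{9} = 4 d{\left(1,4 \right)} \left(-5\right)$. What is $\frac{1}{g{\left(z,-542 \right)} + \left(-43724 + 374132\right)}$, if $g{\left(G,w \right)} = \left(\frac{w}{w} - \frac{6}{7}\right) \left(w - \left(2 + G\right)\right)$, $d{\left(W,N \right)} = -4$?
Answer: $\frac{7}{2311592} \approx 3.0282 \cdot 10^{-6}$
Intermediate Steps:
$z = 720$ ($z = 9 \cdot 4 \left(-4\right) \left(-5\right) = 9 \left(\left(-16\right) \left(-5\right)\right) = 9 \cdot 80 = 720$)
$g{\left(G,w \right)} = - \frac{2}{7} - \frac{G}{7} + \frac{w}{7}$ ($g{\left(G,w \right)} = \left(1 - \frac{6}{7}\right) \left(-2 + w - G\right) = \frac{-2 + w - G}{7} = - \frac{2}{7} - \frac{G}{7} + \frac{w}{7}$)
$\frac{1}{g{\left(z,-542 \right)} + \left(-43724 + 374132\right)} = \frac{1}{\left(- \frac{2}{7} - \frac{720}{7} + \frac{1}{7} \left(-542\right)\right) + \left(-43724 + 374132\right)} = \frac{1}{\left(- \frac{2}{7} - \frac{720}{7} - \frac{542}{7}\right) + 330408} = \frac{1}{- \frac{1264}{7} + 330408} = \frac{1}{\frac{2311592}{7}} = \frac{7}{2311592}$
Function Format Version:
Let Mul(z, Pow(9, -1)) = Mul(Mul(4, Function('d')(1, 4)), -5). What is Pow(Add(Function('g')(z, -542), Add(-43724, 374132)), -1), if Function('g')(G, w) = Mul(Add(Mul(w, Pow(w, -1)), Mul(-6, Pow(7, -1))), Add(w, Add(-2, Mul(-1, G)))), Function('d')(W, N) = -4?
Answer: Rational(7, 2311592) ≈ 3.0282e-6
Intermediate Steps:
z = 720 (z = Mul(9, Mul(Mul(4, -4), -5)) = Mul(9, Mul(-16, -5)) = Mul(9, 80) = 720)
Function('g')(G, w) = Add(Rational(-2, 7), Mul(Rational(-1, 7), G), Mul(Rational(1, 7), w)) (Function('g')(G, w) = Mul(Add(1, Mul(-6, Rational(1, 7))), Add(-2, w, Mul(-1, G))) = Mul(Add(1, Rational(-6, 7)), Add(-2, w, Mul(-1, G))) = Mul(Rational(1, 7), Add(-2, w, Mul(-1, G))) = Add(Rational(-2, 7), Mul(Rational(-1, 7), G), Mul(Rational(1, 7), w)))
Pow(Add(Function('g')(z, -542), Add(-43724, 374132)), -1) = Pow(Add(Add(Rational(-2, 7), Mul(Rational(-1, 7), 720), Mul(Rational(1, 7), -542)), Add(-43724, 374132)), -1) = Pow(Add(Add(Rational(-2, 7), Rational(-720, 7), Rational(-542, 7)), 330408), -1) = Pow(Add(Rational(-1264, 7), 330408), -1) = Pow(Rational(2311592, 7), -1) = Rational(7, 2311592)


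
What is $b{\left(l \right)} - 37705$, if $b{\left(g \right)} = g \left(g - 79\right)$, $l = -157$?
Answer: $-653$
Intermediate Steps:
$b{\left(g \right)} = g \left(-79 + g\right)$
$b{\left(l \right)} - 37705 = - 157 \left(-79 - 157\right) - 37705 = \left(-157\right) \left(-236\right) - 37705 = 37052 - 37705 = -653$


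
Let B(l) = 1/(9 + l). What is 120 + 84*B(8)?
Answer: 2124/17 ≈ 124.94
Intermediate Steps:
120 + 84*B(8) = 120 + 84/(9 + 8) = 120 + 84/17 = 2124/17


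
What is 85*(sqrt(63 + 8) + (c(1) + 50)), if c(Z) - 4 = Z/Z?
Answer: 4675 + 85*sqrt(71) ≈ 5391.2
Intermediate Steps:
c(Z) = 5 (c(Z) = 4 + Z/Z = 4 + 1 = 5)
85*(sqrt(63 + 8) + (c(1) + 50)) = 85*(sqrt(63 + 8) + (5 + 50)) = 85*(sqrt(71) + 55) = 85*(55 + sqrt(71)) = 4675 + 85*sqrt(71)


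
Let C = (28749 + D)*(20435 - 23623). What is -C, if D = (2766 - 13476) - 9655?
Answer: 26728192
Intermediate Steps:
D = -20365 (D = -10710 - 9655 = -20365)
C = -26728192 (C = (28749 - 20365)*(20435 - 23623) = 8384*(-3188) = -26728192)
-C = -1*(-26728192) = 26728192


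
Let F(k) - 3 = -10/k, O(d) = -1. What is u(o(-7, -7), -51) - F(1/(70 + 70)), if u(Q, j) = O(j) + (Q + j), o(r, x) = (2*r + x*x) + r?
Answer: 1373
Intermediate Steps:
o(r, x) = x**2 + 3*r (o(r, x) = (2*r + x**2) + r = (x**2 + 2*r) + r = x**2 + 3*r)
F(k) = 3 - 10/k
u(Q, j) = -1 + Q + j (u(Q, j) = -1 + (Q + j) = -1 + Q + j)
u(o(-7, -7), -51) - F(1/(70 + 70)) = (-1 + ((-7)**2 + 3*(-7)) - 51) - (3 - 10/(1/(70 + 70))) = (-1 + (49 - 21) - 51) - (3 - 10/(1/140)) = (-1 + 28 - 51) - (3 - 10/1/140) = -24 - (3 - 10*140) = -24 - (3 - 1400) = -24 - 1*(-1397) = -24 + 1397 = 1373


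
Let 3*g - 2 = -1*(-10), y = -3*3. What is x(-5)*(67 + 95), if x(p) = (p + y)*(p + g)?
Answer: 2268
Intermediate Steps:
y = -9
g = 4 (g = ⅔ + (-1*(-10))/3 = ⅔ + (⅓)*10 = ⅔ + 10/3 = 4)
x(p) = (-9 + p)*(4 + p) (x(p) = (p - 9)*(p + 4) = (-9 + p)*(4 + p))
x(-5)*(67 + 95) = (-36 + (-5)² - 5*(-5))*(67 + 95) = (-36 + 25 + 25)*162 = 14*162 = 2268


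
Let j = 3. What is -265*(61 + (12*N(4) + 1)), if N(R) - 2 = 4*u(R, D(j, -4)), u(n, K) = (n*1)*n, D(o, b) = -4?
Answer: -226310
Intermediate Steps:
u(n, K) = n² (u(n, K) = n*n = n²)
N(R) = 2 + 4*R²
-265*(61 + (12*N(4) + 1)) = -265*(61 + (12*(2 + 4*4²) + 1)) = -265*(61 + (12*(2 + 4*16) + 1)) = -265*(61 + (12*(2 + 64) + 1)) = -265*(61 + (12*66 + 1)) = -265*(61 + (792 + 1)) = -265*(61 + 793) = -265*854 = -226310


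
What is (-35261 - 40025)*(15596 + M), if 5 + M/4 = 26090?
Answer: -9029501696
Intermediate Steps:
M = 104340 (M = -20 + 4*26090 = -20 + 104360 = 104340)
(-35261 - 40025)*(15596 + M) = (-35261 - 40025)*(15596 + 104340) = -75286*119936 = -9029501696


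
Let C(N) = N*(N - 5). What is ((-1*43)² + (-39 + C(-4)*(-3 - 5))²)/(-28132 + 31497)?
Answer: 108778/3365 ≈ 32.326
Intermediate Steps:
C(N) = N*(-5 + N)
((-1*43)² + (-39 + C(-4)*(-3 - 5))²)/(-28132 + 31497) = ((-1*43)² + (-39 + (-4*(-5 - 4))*(-3 - 5))²)/(-28132 + 31497) = ((-43)² + (-39 - 4*(-9)*(-8))²)/3365 = (1849 + (-39 + 36*(-8))²)*(1/3365) = (1849 + (-39 - 288)²)*(1/3365) = (1849 + (-327)²)*(1/3365) = (1849 + 106929)*(1/3365) = 108778*(1/3365) = 108778/3365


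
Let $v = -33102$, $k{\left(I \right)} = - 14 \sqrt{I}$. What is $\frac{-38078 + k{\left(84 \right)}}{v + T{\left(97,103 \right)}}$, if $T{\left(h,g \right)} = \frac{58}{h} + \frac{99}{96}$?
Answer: $\frac{118194112}{102743551} + \frac{86912 \sqrt{21}}{102743551} \approx 1.1543$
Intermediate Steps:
$T{\left(h,g \right)} = \frac{33}{32} + \frac{58}{h}$ ($T{\left(h,g \right)} = \frac{58}{h} + 99 \cdot \frac{1}{96} = \frac{58}{h} + \frac{33}{32} = \frac{33}{32} + \frac{58}{h}$)
$\frac{-38078 + k{\left(84 \right)}}{v + T{\left(97,103 \right)}} = \frac{-38078 - 14 \sqrt{84}}{-33102 + \left(\frac{33}{32} + \frac{58}{97}\right)} = \frac{-38078 - 14 \cdot 2 \sqrt{21}}{-33102 + \left(\frac{33}{32} + 58 \cdot \frac{1}{97}\right)} = \frac{-38078 - 28 \sqrt{21}}{-33102 + \left(\frac{33}{32} + \frac{58}{97}\right)} = \frac{-38078 - 28 \sqrt{21}}{-33102 + \frac{5057}{3104}} = \frac{-38078 - 28 \sqrt{21}}{- \frac{102743551}{3104}} = \left(-38078 - 28 \sqrt{21}\right) \left(- \frac{3104}{102743551}\right) = \frac{118194112}{102743551} + \frac{86912 \sqrt{21}}{102743551}$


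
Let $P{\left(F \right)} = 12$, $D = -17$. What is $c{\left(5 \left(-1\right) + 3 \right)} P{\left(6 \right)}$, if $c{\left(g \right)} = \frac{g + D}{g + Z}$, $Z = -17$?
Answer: $12$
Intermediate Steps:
$c{\left(g \right)} = 1$ ($c{\left(g \right)} = \frac{g - 17}{g - 17} = \frac{-17 + g}{-17 + g} = 1$)
$c{\left(5 \left(-1\right) + 3 \right)} P{\left(6 \right)} = 1 \cdot 12 = 12$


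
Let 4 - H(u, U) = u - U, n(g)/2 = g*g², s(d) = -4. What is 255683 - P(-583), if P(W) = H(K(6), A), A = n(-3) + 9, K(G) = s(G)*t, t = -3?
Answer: 255736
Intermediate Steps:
n(g) = 2*g³ (n(g) = 2*(g*g²) = 2*g³)
K(G) = 12 (K(G) = -4*(-3) = 12)
A = -45 (A = 2*(-3)³ + 9 = 2*(-27) + 9 = -54 + 9 = -45)
H(u, U) = 4 + U - u (H(u, U) = 4 - (u - U) = 4 + (U - u) = 4 + U - u)
P(W) = -53 (P(W) = 4 - 45 - 1*12 = 4 - 45 - 12 = -53)
255683 - P(-583) = 255683 - 1*(-53) = 255683 + 53 = 255736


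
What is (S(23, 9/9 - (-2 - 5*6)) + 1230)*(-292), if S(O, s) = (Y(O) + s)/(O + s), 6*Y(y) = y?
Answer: -30185573/84 ≈ -3.5935e+5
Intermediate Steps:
Y(y) = y/6
S(O, s) = (s + O/6)/(O + s) (S(O, s) = (O/6 + s)/(O + s) = (s + O/6)/(O + s))
(S(23, 9/9 - (-2 - 5*6)) + 1230)*(-292) = (((9/9 - (-2 - 5*6)) + (⅙)*23)/(23 + (9/9 - (-2 - 5*6))) + 1230)*(-292) = (((9*(⅑) - (-2 - 30)) + 23/6)/(23 + (9*(⅑) - (-2 - 30))) + 1230)*(-292) = (((1 - 1*(-32)) + 23/6)/(23 + (1 - 1*(-32))) + 1230)*(-292) = (((1 + 32) + 23/6)/(23 + (1 + 32)) + 1230)*(-292) = ((33 + 23/6)/(23 + 33) + 1230)*(-292) = ((221/6)/56 + 1230)*(-292) = ((1/56)*(221/6) + 1230)*(-292) = (221/336 + 1230)*(-292) = (413501/336)*(-292) = -30185573/84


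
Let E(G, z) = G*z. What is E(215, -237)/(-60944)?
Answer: 50955/60944 ≈ 0.83610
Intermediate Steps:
E(215, -237)/(-60944) = (215*(-237))/(-60944) = -50955*(-1/60944) = 50955/60944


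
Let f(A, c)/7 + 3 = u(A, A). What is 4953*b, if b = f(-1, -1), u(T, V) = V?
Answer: -138684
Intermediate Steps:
f(A, c) = -21 + 7*A
b = -28 (b = -21 + 7*(-1) = -21 - 7 = -28)
4953*b = 4953*(-28) = -138684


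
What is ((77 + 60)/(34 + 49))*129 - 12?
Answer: 16677/83 ≈ 200.93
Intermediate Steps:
((77 + 60)/(34 + 49))*129 - 12 = (137/83)*129 - 12 = 17673/83 - 12 = 16677/83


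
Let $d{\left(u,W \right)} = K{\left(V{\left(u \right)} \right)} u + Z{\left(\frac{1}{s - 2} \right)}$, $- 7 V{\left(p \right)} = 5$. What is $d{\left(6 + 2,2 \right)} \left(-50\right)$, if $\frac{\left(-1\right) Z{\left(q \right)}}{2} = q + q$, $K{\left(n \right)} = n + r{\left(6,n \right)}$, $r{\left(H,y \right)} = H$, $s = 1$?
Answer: $- \frac{16200}{7} \approx -2314.3$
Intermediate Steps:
$V{\left(p \right)} = - \frac{5}{7}$ ($V{\left(p \right)} = \left(- \frac{1}{7}\right) 5 = - \frac{5}{7}$)
$K{\left(n \right)} = 6 + n$ ($K{\left(n \right)} = n + 6 = 6 + n$)
$Z{\left(q \right)} = - 4 q$ ($Z{\left(q \right)} = - 2 \left(q + q\right) = - 2 \cdot 2 q = - 4 q$)
$d{\left(u,W \right)} = 4 + \frac{37 u}{7}$ ($d{\left(u,W \right)} = \left(6 - \frac{5}{7}\right) u - \frac{4}{1 - 2} = \frac{37 u}{7} - \frac{4}{-1} = \frac{37 u}{7} - -4 = \frac{37 u}{7} + 4 = 4 + \frac{37 u}{7}$)
$d{\left(6 + 2,2 \right)} \left(-50\right) = \left(4 + \frac{37 \left(6 + 2\right)}{7}\right) \left(-50\right) = \left(4 + \frac{37}{7} \cdot 8\right) \left(-50\right) = \left(4 + \frac{296}{7}\right) \left(-50\right) = \frac{324}{7} \left(-50\right) = - \frac{16200}{7}$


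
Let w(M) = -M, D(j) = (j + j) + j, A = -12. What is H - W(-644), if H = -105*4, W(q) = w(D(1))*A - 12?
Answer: -444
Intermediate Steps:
D(j) = 3*j (D(j) = 2*j + j = 3*j)
W(q) = 24 (W(q) = -3*(-12) - 12 = 36 - 12 = 24)
H = -420
H - W(-644) = -420 - 1*24 = -420 - 24 = -444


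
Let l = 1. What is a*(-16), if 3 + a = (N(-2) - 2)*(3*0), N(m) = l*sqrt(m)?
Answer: 48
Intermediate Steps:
N(m) = sqrt(m) (N(m) = 1*sqrt(m) = sqrt(m))
a = -3 (a = -3 + (sqrt(-2) - 2)*(3*0) = -3 + (I*sqrt(2) - 2)*0 = -3 + (-2 + I*sqrt(2))*0 = -3 + 0 = -3)
a*(-16) = -3*(-16) = 48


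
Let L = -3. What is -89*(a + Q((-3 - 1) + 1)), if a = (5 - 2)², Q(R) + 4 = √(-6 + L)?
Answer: -445 - 267*I ≈ -445.0 - 267.0*I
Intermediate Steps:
Q(R) = -4 + 3*I (Q(R) = -4 + √(-6 - 3) = -4 + √(-9) = -4 + 3*I)
a = 9 (a = 3² = 9)
-89*(a + Q((-3 - 1) + 1)) = -89*(9 + (-4 + 3*I)) = -89*(5 + 3*I) = -445 - 267*I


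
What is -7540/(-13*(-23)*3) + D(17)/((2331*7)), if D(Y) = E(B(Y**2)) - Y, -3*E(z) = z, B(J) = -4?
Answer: -9464941/1125873 ≈ -8.4068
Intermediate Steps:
E(z) = -z/3
D(Y) = 4/3 - Y (D(Y) = -1/3*(-4) - Y = 4/3 - Y)
-7540/(-13*(-23)*3) + D(17)/((2331*7)) = -7540/(-13*(-23)*3) + (4/3 - 1*17)/((2331*7)) = -7540/(299*3) + (4/3 - 17)/16317 = -7540/897 - 47/3*1/16317 = -7540*1/897 - 47/48951 = -580/69 - 47/48951 = -9464941/1125873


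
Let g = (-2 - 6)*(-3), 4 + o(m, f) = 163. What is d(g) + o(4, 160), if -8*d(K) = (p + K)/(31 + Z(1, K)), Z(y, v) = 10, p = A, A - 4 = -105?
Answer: 52229/328 ≈ 159.23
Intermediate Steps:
A = -101 (A = 4 - 105 = -101)
o(m, f) = 159 (o(m, f) = -4 + 163 = 159)
p = -101
g = 24 (g = -8*(-3) = 24)
d(K) = 101/328 - K/328 (d(K) = -(-101 + K)/(8*(31 + 10)) = -(-101 + K)/(8*41) = -(-101/41 + K/41)/8 = 101/328 - K/328)
d(g) + o(4, 160) = (101/328 - 1/328*24) + 159 = (101/328 - 3/41) + 159 = 77/328 + 159 = 52229/328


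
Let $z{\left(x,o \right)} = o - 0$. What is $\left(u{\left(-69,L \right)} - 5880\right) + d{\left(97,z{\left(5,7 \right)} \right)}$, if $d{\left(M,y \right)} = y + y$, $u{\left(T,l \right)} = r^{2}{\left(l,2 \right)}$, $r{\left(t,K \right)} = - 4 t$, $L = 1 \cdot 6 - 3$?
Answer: $-5722$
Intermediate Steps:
$L = 3$ ($L = 6 - 3 = 3$)
$u{\left(T,l \right)} = 16 l^{2}$ ($u{\left(T,l \right)} = \left(- 4 l\right)^{2} = 16 l^{2}$)
$z{\left(x,o \right)} = o$ ($z{\left(x,o \right)} = o + 0 = o$)
$d{\left(M,y \right)} = 2 y$
$\left(u{\left(-69,L \right)} - 5880\right) + d{\left(97,z{\left(5,7 \right)} \right)} = \left(16 \cdot 3^{2} - 5880\right) + 2 \cdot 7 = \left(16 \cdot 9 - 5880\right) + 14 = \left(144 - 5880\right) + 14 = -5736 + 14 = -5722$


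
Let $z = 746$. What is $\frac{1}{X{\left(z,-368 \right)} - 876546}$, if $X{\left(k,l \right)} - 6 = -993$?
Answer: $- \frac{1}{877533} \approx -1.1396 \cdot 10^{-6}$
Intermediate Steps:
$X{\left(k,l \right)} = -987$ ($X{\left(k,l \right)} = 6 - 993 = -987$)
$\frac{1}{X{\left(z,-368 \right)} - 876546} = \frac{1}{-987 - 876546} = \frac{1}{-877533} = - \frac{1}{877533}$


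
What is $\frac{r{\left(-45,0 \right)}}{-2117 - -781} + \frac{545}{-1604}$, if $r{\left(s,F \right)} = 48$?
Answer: $- \frac{100639}{267868} \approx -0.3757$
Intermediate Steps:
$\frac{r{\left(-45,0 \right)}}{-2117 - -781} + \frac{545}{-1604} = \frac{48}{-2117 - -781} + \frac{545}{-1604} = \frac{48}{-2117 + 781} + 545 \left(- \frac{1}{1604}\right) = \frac{48}{-1336} - \frac{545}{1604} = 48 \left(- \frac{1}{1336}\right) - \frac{545}{1604} = - \frac{6}{167} - \frac{545}{1604} = - \frac{100639}{267868}$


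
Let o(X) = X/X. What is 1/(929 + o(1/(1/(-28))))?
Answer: 1/930 ≈ 0.0010753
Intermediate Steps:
o(X) = 1
1/(929 + o(1/(1/(-28)))) = 1/(929 + 1) = 1/930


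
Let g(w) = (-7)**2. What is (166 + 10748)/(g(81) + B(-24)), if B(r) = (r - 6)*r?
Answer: 10914/769 ≈ 14.192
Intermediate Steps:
g(w) = 49
B(r) = r*(-6 + r) (B(r) = (-6 + r)*r = r*(-6 + r))
(166 + 10748)/(g(81) + B(-24)) = (166 + 10748)/(49 - 24*(-6 - 24)) = 10914/(49 - 24*(-30)) = 10914/(49 + 720) = 10914/769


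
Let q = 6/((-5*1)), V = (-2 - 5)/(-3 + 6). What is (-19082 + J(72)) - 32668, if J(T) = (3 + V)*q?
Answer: -258754/5 ≈ -51751.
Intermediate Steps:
V = -7/3 ≈ -2.3333
q = -6/5 (q = 6/(-5) = 6*(-1/5) = -6/5 ≈ -1.2000)
J(T) = -4/5 (J(T) = (3 - 7/3)*(-6/5) = (2/3)*(-6/5) = -4/5)
(-19082 + J(72)) - 32668 = (-19082 - 4/5) - 32668 = -95414/5 - 32668 = -258754/5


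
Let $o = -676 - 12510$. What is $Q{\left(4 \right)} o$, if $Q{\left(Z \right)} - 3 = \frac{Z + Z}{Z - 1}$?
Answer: $- \frac{224162}{3} \approx -74721.0$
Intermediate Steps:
$o = -13186$ ($o = -676 - 12510 = -13186$)
$Q{\left(Z \right)} = 3 + \frac{2 Z}{-1 + Z}$ ($Q{\left(Z \right)} = 3 + \frac{Z + Z}{Z - 1} = 3 + \frac{2 Z}{-1 + Z}$)
$Q{\left(4 \right)} o = \frac{-3 + 5 \cdot 4}{-1 + 4} \left(-13186\right) = \frac{-3 + 20}{3} \left(-13186\right) = \frac{1}{3} \cdot 17 \left(-13186\right) = \frac{17}{3} \left(-13186\right) = - \frac{224162}{3}$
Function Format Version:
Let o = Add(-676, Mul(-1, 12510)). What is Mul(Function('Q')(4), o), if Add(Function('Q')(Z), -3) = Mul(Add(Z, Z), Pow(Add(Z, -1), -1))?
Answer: Rational(-224162, 3) ≈ -74721.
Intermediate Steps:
o = -13186 (o = Add(-676, -12510) = -13186)
Function('Q')(Z) = Add(3, Mul(2, Z, Pow(Add(-1, Z), -1))) (Function('Q')(Z) = Add(3, Mul(Add(Z, Z), Pow(Add(Z, -1), -1))) = Add(3, Mul(Mul(2, Z), Pow(Add(-1, Z), -1))) = Add(3, Mul(2, Z, Pow(Add(-1, Z), -1))))
Mul(Function('Q')(4), o) = Mul(Mul(Pow(Add(-1, 4), -1), Add(-3, Mul(5, 4))), -13186) = Mul(Mul(Pow(3, -1), Add(-3, 20)), -13186) = Mul(Mul(Rational(1, 3), 17), -13186) = Mul(Rational(17, 3), -13186) = Rational(-224162, 3)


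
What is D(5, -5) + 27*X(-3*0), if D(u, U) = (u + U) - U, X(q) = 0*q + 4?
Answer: 113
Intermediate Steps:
X(q) = 4 (X(q) = 0 + 4 = 4)
D(u, U) = u (D(u, U) = (U + u) - U = u)
D(5, -5) + 27*X(-3*0) = 5 + 27*4 = 5 + 108 = 113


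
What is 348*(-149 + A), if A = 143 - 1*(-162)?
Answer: 54288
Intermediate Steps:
A = 305 (A = 143 + 162 = 305)
348*(-149 + A) = 348*(-149 + 305) = 348*156 = 54288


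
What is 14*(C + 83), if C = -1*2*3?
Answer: 1078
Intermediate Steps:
C = -6 (C = -2*3 = -6)
14*(C + 83) = 14*(-6 + 83) = 14*77 = 1078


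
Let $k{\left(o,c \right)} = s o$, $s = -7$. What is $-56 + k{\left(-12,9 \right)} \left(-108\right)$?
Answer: $-9128$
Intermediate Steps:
$k{\left(o,c \right)} = - 7 o$
$-56 + k{\left(-12,9 \right)} \left(-108\right) = -56 + \left(-7\right) \left(-12\right) \left(-108\right) = -56 + 84 \left(-108\right) = -56 - 9072 = -9128$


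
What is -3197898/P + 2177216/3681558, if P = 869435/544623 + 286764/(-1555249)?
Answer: -4986112280809018717130290/2201589437104063197 ≈ -2.2648e+6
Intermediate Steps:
P = 1196009644343/847024376127 (P = 869435*(1/544623) + 286764*(-1/1555249) = 869435/544623 - 286764/1555249 = 1196009644343/847024376127 ≈ 1.4120)
-3197898/P + 2177216/3681558 = -3197898/1196009644343/847024376127 + 2177216/3681558 = -3197898*847024376127/1196009644343 + 2177216*(1/3681558) = -2708697558367781046/1196009644343 + 1088608/1840779 = -4986112280809018717130290/2201589437104063197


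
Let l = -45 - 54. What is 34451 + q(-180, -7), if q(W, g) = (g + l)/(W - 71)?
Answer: 8647307/251 ≈ 34451.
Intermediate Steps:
l = -99
q(W, g) = (-99 + g)/(-71 + W) (q(W, g) = (g - 99)/(W - 71) = (-99 + g)/(-71 + W))
34451 + q(-180, -7) = 34451 + (-99 - 7)/(-71 - 180) = 34451 - 106/(-251) = 34451 - 1/251*(-106) = 34451 + 106/251 = 8647307/251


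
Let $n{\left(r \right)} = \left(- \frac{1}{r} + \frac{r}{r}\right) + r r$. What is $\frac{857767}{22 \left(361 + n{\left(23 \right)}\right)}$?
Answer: $\frac{19728641}{450824} \approx 43.761$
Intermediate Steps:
$n{\left(r \right)} = 1 + r^{2} - \frac{1}{r}$ ($n{\left(r \right)} = \left(- \frac{1}{r} + 1\right) + r^{2} = \left(1 - \frac{1}{r}\right) + r^{2} = 1 + r^{2} - \frac{1}{r}$)
$\frac{857767}{22 \left(361 + n{\left(23 \right)}\right)} = \frac{857767}{22 \left(361 + \frac{-1 + 23 + 23^{3}}{23}\right)} = \frac{857767}{22 \left(361 + \frac{-1 + 23 + 12167}{23}\right)} = \frac{857767}{22 \left(361 + \frac{1}{23} \cdot 12189\right)} = \frac{857767}{22 \left(361 + \frac{12189}{23}\right)} = \frac{857767}{22 \cdot \frac{20492}{23}} = \frac{857767}{\frac{450824}{23}} = 857767 \cdot \frac{23}{450824} = \frac{19728641}{450824}$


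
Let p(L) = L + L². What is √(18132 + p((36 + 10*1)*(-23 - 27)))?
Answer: 2*√1326458 ≈ 2303.4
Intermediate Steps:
√(18132 + p((36 + 10*1)*(-23 - 27))) = √(18132 + ((36 + 10*1)*(-23 - 27))*(1 + (36 + 10*1)*(-23 - 27))) = √(18132 + ((36 + 10)*(-50))*(1 + (36 + 10)*(-50))) = √(18132 + (46*(-50))*(1 + 46*(-50))) = √(18132 - 2300*(1 - 2300)) = √(18132 - 2300*(-2299)) = √(18132 + 5287700) = √5305832 = 2*√1326458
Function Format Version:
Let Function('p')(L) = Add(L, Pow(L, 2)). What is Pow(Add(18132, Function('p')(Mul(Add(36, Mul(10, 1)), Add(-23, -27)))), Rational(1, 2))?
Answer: Mul(2, Pow(1326458, Rational(1, 2))) ≈ 2303.4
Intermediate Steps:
Pow(Add(18132, Function('p')(Mul(Add(36, Mul(10, 1)), Add(-23, -27)))), Rational(1, 2)) = Pow(Add(18132, Mul(Mul(Add(36, Mul(10, 1)), Add(-23, -27)), Add(1, Mul(Add(36, Mul(10, 1)), Add(-23, -27))))), Rational(1, 2)) = Pow(Add(18132, Mul(Mul(Add(36, 10), -50), Add(1, Mul(Add(36, 10), -50)))), Rational(1, 2)) = Pow(Add(18132, Mul(Mul(46, -50), Add(1, Mul(46, -50)))), Rational(1, 2)) = Pow(Add(18132, Mul(-2300, Add(1, -2300))), Rational(1, 2)) = Pow(Add(18132, Mul(-2300, -2299)), Rational(1, 2)) = Pow(Add(18132, 5287700), Rational(1, 2)) = Pow(5305832, Rational(1, 2)) = Mul(2, Pow(1326458, Rational(1, 2)))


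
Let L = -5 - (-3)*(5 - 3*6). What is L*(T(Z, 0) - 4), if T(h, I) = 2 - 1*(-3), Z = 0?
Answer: -44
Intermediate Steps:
T(h, I) = 5 (T(h, I) = 2 + 3 = 5)
L = -44 (L = -5 - (-3)*(5 - 18) = -5 - (-3)*(-13) = -5 - 1*39 = -5 - 39 = -44)
L*(T(Z, 0) - 4) = -44*(5 - 4) = -44*1 = -44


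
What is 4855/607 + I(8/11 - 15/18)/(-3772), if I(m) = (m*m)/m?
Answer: 1208666209/151113864 ≈ 7.9984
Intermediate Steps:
I(m) = m (I(m) = m²/m = m)
4855/607 + I(8/11 - 15/18)/(-3772) = 4855/607 + (8/11 - 15/18)/(-3772) = 4855*(1/607) + (8*(1/11) - 15*1/18)*(-1/3772) = 4855/607 + (8/11 - ⅚)*(-1/3772) = 4855/607 - 7/66*(-1/3772) = 4855/607 + 7/248952 = 1208666209/151113864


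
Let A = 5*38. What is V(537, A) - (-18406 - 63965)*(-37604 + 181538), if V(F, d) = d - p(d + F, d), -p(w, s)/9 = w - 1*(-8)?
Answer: 11855994319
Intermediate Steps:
p(w, s) = -72 - 9*w (p(w, s) = -9*(w - 1*(-8)) = -9*(w + 8) = -9*(8 + w) = -72 - 9*w)
A = 190
V(F, d) = 72 + 9*F + 10*d (V(F, d) = d - (-72 - 9*(d + F)) = d - (-72 - 9*(F + d)) = d - (-72 + (-9*F - 9*d)) = d - (-72 - 9*F - 9*d) = d + (72 + 9*F + 9*d) = 72 + 9*F + 10*d)
V(537, A) - (-18406 - 63965)*(-37604 + 181538) = (72 + 9*537 + 10*190) - (-18406 - 63965)*(-37604 + 181538) = (72 + 4833 + 1900) - (-82371)*143934 = 6805 - 1*(-11855987514) = 6805 + 11855987514 = 11855994319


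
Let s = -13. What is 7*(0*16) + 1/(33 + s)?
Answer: 1/20 ≈ 0.050000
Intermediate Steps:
7*(0*16) + 1/(33 + s) = 7*(0*16) + 1/(33 - 13) = 7*0 + 1/20 = 0 + 1/20 = 1/20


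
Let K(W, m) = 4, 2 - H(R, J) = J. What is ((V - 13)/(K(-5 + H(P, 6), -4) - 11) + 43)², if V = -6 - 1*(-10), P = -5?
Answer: 96100/49 ≈ 1961.2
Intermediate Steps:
H(R, J) = 2 - J
V = 4 (V = -6 + 10 = 4)
((V - 13)/(K(-5 + H(P, 6), -4) - 11) + 43)² = ((4 - 13)/(4 - 11) + 43)² = (-9/(-7) + 43)² = (-9*(-⅐) + 43)² = (9/7 + 43)² = (310/7)² = 96100/49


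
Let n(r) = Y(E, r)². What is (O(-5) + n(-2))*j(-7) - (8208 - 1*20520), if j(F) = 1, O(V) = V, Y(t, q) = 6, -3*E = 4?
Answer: 12343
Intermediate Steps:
E = -4/3 (E = -⅓*4 = -4/3 ≈ -1.3333)
n(r) = 36 (n(r) = 6² = 36)
(O(-5) + n(-2))*j(-7) - (8208 - 1*20520) = (-5 + 36)*1 - (8208 - 1*20520) = 31*1 - (8208 - 20520) = 31 - 1*(-12312) = 31 + 12312 = 12343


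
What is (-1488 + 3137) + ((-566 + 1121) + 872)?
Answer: 3076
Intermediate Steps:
(-1488 + 3137) + ((-566 + 1121) + 872) = 1649 + (555 + 872) = 1649 + 1427 = 3076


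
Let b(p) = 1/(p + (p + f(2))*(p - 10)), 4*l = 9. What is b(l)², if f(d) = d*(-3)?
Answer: 256/251001 ≈ 0.0010199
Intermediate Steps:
f(d) = -3*d
l = 9/4 (l = (¼)*9 = 9/4 ≈ 2.2500)
b(p) = 1/(p + (-10 + p)*(-6 + p)) (b(p) = 1/(p + (p - 3*2)*(p - 10)) = 1/(p + (p - 6)*(-10 + p)) = 1/(p + (-6 + p)*(-10 + p)) = 1/(p + (-10 + p)*(-6 + p)))
b(l)² = (1/(60 + (9/4)² - 15*9/4))² = (1/(60 + 81/16 - 135/4))² = (1/(501/16))² = (16/501)² = 256/251001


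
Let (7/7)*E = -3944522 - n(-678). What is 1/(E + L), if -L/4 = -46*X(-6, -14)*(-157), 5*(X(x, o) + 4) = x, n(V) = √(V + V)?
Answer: -47428805/179959323515192 + 25*I*√339/179959323515192 ≈ -2.6355e-7 + 2.5578e-12*I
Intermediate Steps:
n(V) = √2*√V (n(V) = √(2*V) = √2*√V)
X(x, o) = -4 + x/5
L = 751088/5 (L = -4*(-46*(-4 + (⅕)*(-6)))*(-157) = -4*(-46*(-4 - 6/5))*(-157) = -4*(-46*(-26/5))*(-157) = -4784*(-157)/5 = -4*(-187772/5) = 751088/5 ≈ 1.5022e+5)
E = -3944522 - 2*I*√339 (E = -3944522 - √2*√(-678) = -3944522 - √2*I*√678 = -3944522 - 2*I*√339 ≈ -3.9445e+6 - 36.824*I)
1/(E + L) = 1/((-3944522 - 2*I*√339) + 751088/5) = 1/(-18971522/5 - 2*I*√339)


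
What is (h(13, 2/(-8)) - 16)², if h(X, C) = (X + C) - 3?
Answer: 625/16 ≈ 39.063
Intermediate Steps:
h(X, C) = -3 + C + X (h(X, C) = (C + X) - 3 = -3 + C + X)
(h(13, 2/(-8)) - 16)² = ((-3 + 2/(-8) + 13) - 16)² = ((-3 + 2*(-⅛) + 13) - 16)² = ((-3 - ¼ + 13) - 16)² = (39/4 - 16)² = (-25/4)² = 625/16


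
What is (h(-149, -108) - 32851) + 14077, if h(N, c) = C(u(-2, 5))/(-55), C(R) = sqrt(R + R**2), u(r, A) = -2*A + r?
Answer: -18774 - 2*sqrt(33)/55 ≈ -18774.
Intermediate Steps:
u(r, A) = r - 2*A
h(N, c) = -2*sqrt(33)/55 (h(N, c) = sqrt((-2 - 2*5)*(1 + (-2 - 2*5)))/(-55) = sqrt((-2 - 10)*(1 + (-2 - 10)))*(-1/55) = sqrt(-12*(1 - 12))*(-1/55) = sqrt(-12*(-11))*(-1/55) = sqrt(132)*(-1/55) = (2*sqrt(33))*(-1/55) = -2*sqrt(33)/55)
(h(-149, -108) - 32851) + 14077 = (-2*sqrt(33)/55 - 32851) + 14077 = (-32851 - 2*sqrt(33)/55) + 14077 = -18774 - 2*sqrt(33)/55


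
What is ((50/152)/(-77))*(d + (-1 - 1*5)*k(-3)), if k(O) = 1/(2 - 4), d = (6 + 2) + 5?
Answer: -100/1463 ≈ -0.068353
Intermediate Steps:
d = 13 (d = 8 + 5 = 13)
k(O) = -1/2 (k(O) = 1/(-2) = -1/2)
((50/152)/(-77))*(d + (-1 - 1*5)*k(-3)) = ((50/152)/(-77))*(13 + (-1 - 1*5)*(-1/2)) = ((50*(1/152))*(-1/77))*(13 + (-1 - 5)*(-1/2)) = ((25/76)*(-1/77))*(13 - 6*(-1/2)) = -25*(13 + 3)/5852 = -25/5852*16 = -100/1463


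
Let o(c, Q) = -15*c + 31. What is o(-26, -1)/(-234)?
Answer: -421/234 ≈ -1.7991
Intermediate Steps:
o(c, Q) = 31 - 15*c
o(-26, -1)/(-234) = (31 - 15*(-26))/(-234) = (31 + 390)*(-1/234) = 421*(-1/234) = -421/234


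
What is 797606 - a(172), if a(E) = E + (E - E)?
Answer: 797434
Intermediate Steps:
a(E) = E (a(E) = E + 0 = E)
797606 - a(172) = 797606 - 1*172 = 797606 - 172 = 797434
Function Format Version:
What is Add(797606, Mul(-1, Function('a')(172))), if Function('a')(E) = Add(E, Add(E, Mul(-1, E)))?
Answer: 797434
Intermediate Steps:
Function('a')(E) = E (Function('a')(E) = Add(E, 0) = E)
Add(797606, Mul(-1, Function('a')(172))) = Add(797606, Mul(-1, 172)) = Add(797606, -172) = 797434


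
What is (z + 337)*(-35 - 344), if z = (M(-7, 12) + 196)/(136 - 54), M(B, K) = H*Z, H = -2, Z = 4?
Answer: -5272269/41 ≈ -1.2859e+5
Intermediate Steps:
M(B, K) = -8 (M(B, K) = -2*4 = -8)
z = 94/41 (z = (-8 + 196)/(136 - 54) = 188/82 = 188*(1/82) = 94/41 ≈ 2.2927)
(z + 337)*(-35 - 344) = (94/41 + 337)*(-35 - 344) = (13911/41)*(-379) = -5272269/41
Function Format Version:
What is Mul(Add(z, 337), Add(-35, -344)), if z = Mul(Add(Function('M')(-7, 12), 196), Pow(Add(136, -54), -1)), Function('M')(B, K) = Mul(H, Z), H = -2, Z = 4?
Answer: Rational(-5272269, 41) ≈ -1.2859e+5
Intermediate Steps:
Function('M')(B, K) = -8 (Function('M')(B, K) = Mul(-2, 4) = -8)
z = Rational(94, 41) (z = Mul(Add(-8, 196), Pow(Add(136, -54), -1)) = Mul(188, Pow(82, -1)) = Mul(188, Rational(1, 82)) = Rational(94, 41) ≈ 2.2927)
Mul(Add(z, 337), Add(-35, -344)) = Mul(Add(Rational(94, 41), 337), Add(-35, -344)) = Mul(Rational(13911, 41), -379) = Rational(-5272269, 41)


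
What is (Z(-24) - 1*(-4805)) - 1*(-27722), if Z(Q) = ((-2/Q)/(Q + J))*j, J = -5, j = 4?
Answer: 2829848/87 ≈ 32527.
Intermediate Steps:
Z(Q) = -8/(Q*(-5 + Q)) (Z(Q) = ((-2/Q)/(Q - 5))*4 = ((-2/Q)/(-5 + Q))*4 = -2/(Q*(-5 + Q))*4 = -8/(Q*(-5 + Q)))
(Z(-24) - 1*(-4805)) - 1*(-27722) = (-8/(-24*(-5 - 24)) - 1*(-4805)) - 1*(-27722) = (-8*(-1/24)/(-29) + 4805) + 27722 = (-8*(-1/24)*(-1/29) + 4805) + 27722 = (-1/87 + 4805) + 27722 = 418034/87 + 27722 = 2829848/87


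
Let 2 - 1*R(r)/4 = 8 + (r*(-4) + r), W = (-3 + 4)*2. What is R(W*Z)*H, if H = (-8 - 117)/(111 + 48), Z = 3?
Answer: -2000/53 ≈ -37.736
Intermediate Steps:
W = 2 (W = 1*2 = 2)
R(r) = -24 + 12*r (R(r) = 8 - 4*(8 + (r*(-4) + r)) = 8 - 4*(8 + (-4*r + r)) = 8 - 4*(8 - 3*r) = 8 + (-32 + 12*r) = -24 + 12*r)
H = -125/159 ≈ -0.78616
R(W*Z)*H = (-24 + 12*(2*3))*(-125/159) = (-24 + 12*6)*(-125/159) = (-24 + 72)*(-125/159) = 48*(-125/159) = -2000/53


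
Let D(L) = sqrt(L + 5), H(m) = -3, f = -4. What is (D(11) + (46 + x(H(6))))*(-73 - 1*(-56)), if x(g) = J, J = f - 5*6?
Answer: -272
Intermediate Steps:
J = -34 (J = -4 - 5*6 = -4 - 30 = -34)
x(g) = -34
D(L) = sqrt(5 + L)
(D(11) + (46 + x(H(6))))*(-73 - 1*(-56)) = (sqrt(5 + 11) + (46 - 34))*(-73 - 1*(-56)) = (sqrt(16) + 12)*(-73 + 56) = (4 + 12)*(-17) = 16*(-17) = -272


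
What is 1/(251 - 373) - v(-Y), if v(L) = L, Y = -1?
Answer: -123/122 ≈ -1.0082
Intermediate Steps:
1/(251 - 373) - v(-Y) = 1/(251 - 373) - (-1)*(-1) = 1/(-122) - 1*1 = -1/122 - 1 = -123/122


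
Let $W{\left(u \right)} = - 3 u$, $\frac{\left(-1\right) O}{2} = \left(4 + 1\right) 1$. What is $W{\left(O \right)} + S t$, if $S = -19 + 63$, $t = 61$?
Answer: $2714$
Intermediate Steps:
$S = 44$
$O = -10$ ($O = - 2 \left(4 + 1\right) 1 = - 2 \cdot 5 \cdot 1 = \left(-2\right) 5 = -10$)
$W{\left(O \right)} + S t = \left(-3\right) \left(-10\right) + 44 \cdot 61 = 30 + 2684 = 2714$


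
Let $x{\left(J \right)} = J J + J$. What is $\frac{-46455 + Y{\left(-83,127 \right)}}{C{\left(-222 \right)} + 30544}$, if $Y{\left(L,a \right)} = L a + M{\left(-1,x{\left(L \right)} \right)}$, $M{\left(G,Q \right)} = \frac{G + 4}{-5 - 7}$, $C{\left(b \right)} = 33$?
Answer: $- \frac{227985}{122308} \approx -1.864$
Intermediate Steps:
$x{\left(J \right)} = J + J^{2}$ ($x{\left(J \right)} = J^{2} + J = J + J^{2}$)
$M{\left(G,Q \right)} = - \frac{1}{3} - \frac{G}{12}$ ($M{\left(G,Q \right)} = \frac{4 + G}{-12} = \left(4 + G\right) \left(- \frac{1}{12}\right) = - \frac{1}{3} - \frac{G}{12}$)
$Y{\left(L,a \right)} = - \frac{1}{4} + L a$ ($Y{\left(L,a \right)} = L a - \frac{1}{4} = - \frac{1}{4} + L a$)
$\frac{-46455 + Y{\left(-83,127 \right)}}{C{\left(-222 \right)} + 30544} = \frac{-46455 - \frac{42165}{4}}{33 + 30544} = \frac{-46455 - \frac{42165}{4}}{30577} = \left(-46455 - \frac{42165}{4}\right) \frac{1}{30577} = \left(- \frac{227985}{4}\right) \frac{1}{30577} = - \frac{227985}{122308}$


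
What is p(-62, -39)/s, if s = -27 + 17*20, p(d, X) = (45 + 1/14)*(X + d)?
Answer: -63731/4382 ≈ -14.544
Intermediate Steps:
p(d, X) = 631*X/14 + 631*d/14 (p(d, X) = (45 + 1/14)*(X + d) = 631*(X + d)/14 = 631*X/14 + 631*d/14)
s = 313 (s = -27 + 340 = 313)
p(-62, -39)/s = ((631/14)*(-39) + (631/14)*(-62))/313 = (-24609/14 - 19561/7)*(1/313) = -63731/14*1/313 = -63731/4382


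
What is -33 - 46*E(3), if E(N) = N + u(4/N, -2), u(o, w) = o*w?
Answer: -145/3 ≈ -48.333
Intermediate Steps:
E(N) = N - 8/N (E(N) = N + (4/N)*(-2) = N - 8/N)
-33 - 46*E(3) = -33 - 46*(3 - 8/3) = -33 - 46*⅓ = -33 - 46/3 = -145/3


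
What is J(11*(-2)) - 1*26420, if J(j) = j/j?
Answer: -26419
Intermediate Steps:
J(j) = 1
J(11*(-2)) - 1*26420 = 1 - 1*26420 = 1 - 26420 = -26419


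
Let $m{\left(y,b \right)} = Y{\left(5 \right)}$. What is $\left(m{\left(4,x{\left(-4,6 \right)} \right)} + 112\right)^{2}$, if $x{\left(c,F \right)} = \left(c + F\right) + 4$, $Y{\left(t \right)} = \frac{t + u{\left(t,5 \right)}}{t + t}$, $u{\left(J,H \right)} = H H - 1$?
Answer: $\frac{1320201}{100} \approx 13202.0$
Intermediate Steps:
$u{\left(J,H \right)} = -1 + H^{2}$ ($u{\left(J,H \right)} = H^{2} - 1 = -1 + H^{2}$)
$Y{\left(t \right)} = \frac{24 + t}{2 t}$ ($Y{\left(t \right)} = \frac{t - \left(1 - 5^{2}\right)}{t + t} = \frac{t + \left(-1 + 25\right)}{2 t} = \left(t + 24\right) \frac{1}{2 t} = \left(24 + t\right) \frac{1}{2 t} = \frac{24 + t}{2 t}$)
$x{\left(c,F \right)} = 4 + F + c$ ($x{\left(c,F \right)} = \left(F + c\right) + 4 = 4 + F + c$)
$m{\left(y,b \right)} = \frac{29}{10}$ ($m{\left(y,b \right)} = \frac{24 + 5}{2 \cdot 5} = \frac{1}{2} \cdot \frac{1}{5} \cdot 29 = \frac{29}{10}$)
$\left(m{\left(4,x{\left(-4,6 \right)} \right)} + 112\right)^{2} = \left(\frac{29}{10} + 112\right)^{2} = \left(\frac{1149}{10}\right)^{2} = \frac{1320201}{100}$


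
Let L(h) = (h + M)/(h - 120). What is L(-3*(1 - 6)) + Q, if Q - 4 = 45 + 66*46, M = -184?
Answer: 324094/105 ≈ 3086.6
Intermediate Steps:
Q = 3085 (Q = 4 + (45 + 66*46) = 4 + (45 + 3036) = 4 + 3081 = 3085)
L(h) = (-184 + h)/(-120 + h) (L(h) = (h - 184)/(h - 120) = (-184 + h)/(-120 + h))
L(-3*(1 - 6)) + Q = (-184 - 3*(1 - 6))/(-120 - 3*(1 - 6)) + 3085 = (-184 - 3*(-5))/(-120 - 3*(-5)) + 3085 = (-184 + 15)/(-120 + 15) + 3085 = -169/(-105) + 3085 = -1/105*(-169) + 3085 = 169/105 + 3085 = 324094/105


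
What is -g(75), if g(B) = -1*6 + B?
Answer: -69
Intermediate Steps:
g(B) = -6 + B
-g(75) = -(-6 + 75) = -1*69 = -69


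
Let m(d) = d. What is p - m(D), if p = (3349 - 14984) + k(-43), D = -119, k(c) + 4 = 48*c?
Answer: -13584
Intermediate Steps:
k(c) = -4 + 48*c
p = -13703 (p = (3349 - 14984) + (-4 + 48*(-43)) = -11635 + (-4 - 2064) = -11635 - 2068 = -13703)
p - m(D) = -13703 - 1*(-119) = -13703 + 119 = -13584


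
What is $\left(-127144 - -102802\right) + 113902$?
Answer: $89560$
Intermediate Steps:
$\left(-127144 - -102802\right) + 113902 = \left(-127144 + 102802\right) + 113902 = -24342 + 113902 = 89560$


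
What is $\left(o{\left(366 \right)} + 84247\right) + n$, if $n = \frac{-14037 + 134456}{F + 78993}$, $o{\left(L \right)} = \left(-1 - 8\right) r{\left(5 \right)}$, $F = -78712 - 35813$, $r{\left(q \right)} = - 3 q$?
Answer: $\frac{2998140805}{35532} \approx 84379.0$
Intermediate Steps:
$F = -114525$
$o{\left(L \right)} = 135$ ($o{\left(L \right)} = \left(-1 - 8\right) \left(\left(-3\right) 5\right) = \left(-9\right) \left(-15\right) = 135$)
$n = - \frac{120419}{35532}$ ($n = \frac{-14037 + 134456}{-114525 + 78993} = \frac{120419}{-35532} = 120419 \left(- \frac{1}{35532}\right) = - \frac{120419}{35532} \approx -3.389$)
$\left(o{\left(366 \right)} + 84247\right) + n = \left(135 + 84247\right) - \frac{120419}{35532} = 84382 - \frac{120419}{35532} = \frac{2998140805}{35532}$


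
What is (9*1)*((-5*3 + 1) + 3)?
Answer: -99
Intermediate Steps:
(9*1)*((-5*3 + 1) + 3) = 9*((-15 + 1) + 3) = 9*(-14 + 3) = 9*(-11) = -99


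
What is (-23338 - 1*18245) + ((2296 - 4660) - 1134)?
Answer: -45081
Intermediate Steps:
(-23338 - 1*18245) + ((2296 - 4660) - 1134) = (-23338 - 18245) + (-2364 - 1134) = -41583 - 3498 = -45081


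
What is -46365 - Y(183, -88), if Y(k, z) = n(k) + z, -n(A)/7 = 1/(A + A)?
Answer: -16937375/366 ≈ -46277.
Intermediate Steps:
n(A) = -7/(2*A) (n(A) = -7/(A + A) = -7*1/(2*A) = -7/(2*A))
Y(k, z) = z - 7/(2*k) (Y(k, z) = -7/(2*k) + z = z - 7/(2*k))
-46365 - Y(183, -88) = -46365 - (-88 - 7/2/183) = -46365 - (-88 - 7/2*1/183) = -46365 - (-88 - 7/366) = -46365 - 1*(-32215/366) = -46365 + 32215/366 = -16937375/366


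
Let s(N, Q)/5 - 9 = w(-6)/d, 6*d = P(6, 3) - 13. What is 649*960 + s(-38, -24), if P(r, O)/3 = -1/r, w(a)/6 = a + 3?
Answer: 623125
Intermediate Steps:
w(a) = 18 + 6*a (w(a) = 6*(a + 3) = 6*(3 + a) = 18 + 6*a)
P(r, O) = -3/r (P(r, O) = 3*(-1/r) = -3/r)
d = -9/4 (d = (-3/6 - 13)/6 = (-3*⅙ - 13)/6 = (-½ - 13)/6 = (⅙)*(-27/2) = -9/4 ≈ -2.2500)
s(N, Q) = 85 (s(N, Q) = 45 + 5*((18 + 6*(-6))/(-9/4)) = 45 + 5*((18 - 36)*(-4/9)) = 45 + 5*(-18*(-4/9)) = 45 + 5*8 = 45 + 40 = 85)
649*960 + s(-38, -24) = 649*960 + 85 = 623040 + 85 = 623125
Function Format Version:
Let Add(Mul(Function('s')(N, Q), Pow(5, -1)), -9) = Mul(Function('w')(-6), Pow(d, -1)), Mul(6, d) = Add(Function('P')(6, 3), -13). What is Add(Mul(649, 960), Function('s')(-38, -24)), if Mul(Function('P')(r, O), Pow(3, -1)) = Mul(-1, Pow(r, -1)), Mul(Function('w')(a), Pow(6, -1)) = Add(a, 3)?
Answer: 623125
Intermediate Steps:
Function('w')(a) = Add(18, Mul(6, a)) (Function('w')(a) = Mul(6, Add(a, 3)) = Mul(6, Add(3, a)) = Add(18, Mul(6, a)))
Function('P')(r, O) = Mul(-3, Pow(r, -1)) (Function('P')(r, O) = Mul(3, Mul(-1, Pow(r, -1))) = Mul(-3, Pow(r, -1)))
d = Rational(-9, 4) (d = Mul(Rational(1, 6), Add(Mul(-3, Pow(6, -1)), -13)) = Mul(Rational(1, 6), Add(Mul(-3, Rational(1, 6)), -13)) = Mul(Rational(1, 6), Add(Rational(-1, 2), -13)) = Mul(Rational(1, 6), Rational(-27, 2)) = Rational(-9, 4) ≈ -2.2500)
Function('s')(N, Q) = 85 (Function('s')(N, Q) = Add(45, Mul(5, Mul(Add(18, Mul(6, -6)), Pow(Rational(-9, 4), -1)))) = Add(45, Mul(5, Mul(Add(18, -36), Rational(-4, 9)))) = Add(45, Mul(5, Mul(-18, Rational(-4, 9)))) = Add(45, Mul(5, 8)) = Add(45, 40) = 85)
Add(Mul(649, 960), Function('s')(-38, -24)) = Add(Mul(649, 960), 85) = Add(623040, 85) = 623125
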